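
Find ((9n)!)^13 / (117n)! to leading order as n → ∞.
((9n)!)^13/(117n)! ~ ((2π·9n)^(12/2) / sqrt(13)) · 13^(−13·9n)  →  0

Write N = 9n. Stirling: N! ~ sqrt(2π N)(N/e)^N and (13N)! ~ sqrt(2π·13N)·(13N/e)^(13N).
  (N!)^13/(13N)! ~ (2π N)^(13/2) (N/e)^(13N) / [sqrt(2π·13N) (13N/e)^(13N)]
     = (2π N)^(13/2) / sqrt(2π·13N) · (N/(13N))^(13N)
     = (2π N)^((13−1)/2) / sqrt(13) · 13^(−13N).
Since 13^13 > 1, the factor 13^(−13N) decays exponentially, so the ratio → 0. Substituting N = 9n gives the stated form.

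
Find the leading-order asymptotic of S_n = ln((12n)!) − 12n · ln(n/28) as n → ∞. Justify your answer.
S_n ~ 12n · (ln 336 − 1) + O(ln n)

Stirling: ln((12n)!) = 12n ln(12n) − 12n + O(ln n).
  S_n = 12n ln(12n) − 12n − 12n ln(n/28) + O(ln n)
      = 12n ln(12n) − 12n ln n + 12n ln 28 − 12n + O(ln n)
      = 12n ln 12 + 12n ln 28 − 12n + O(ln n)
      = 12n (ln 336 − 1) + O(ln n).
Numerically ln(336) − 1 ≈ 4.8171.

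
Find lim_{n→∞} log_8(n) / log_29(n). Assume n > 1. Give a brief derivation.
lim = ln(29) / ln(8) = log_8(29)

Change of base: log_8(n) = ln n / ln 8 and log_29(n) = ln n / ln 29. The ratio is (ln n / ln 8) · (ln 29 / ln n) = ln 29 / ln 8, a constant independent of n. So the limit is ln 29 / ln 8 = log_8(29).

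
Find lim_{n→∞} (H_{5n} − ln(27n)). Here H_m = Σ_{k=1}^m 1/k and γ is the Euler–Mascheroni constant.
lim = ln(5/27) + γ

By Euler-Maclaurin, H_m = ln m + γ + O(1/m). So
  H_{5n} − ln(27n) = ln(5n) + γ − ln(27n) + O(1/n)
                       = ln(5/27) + γ + O(1/n).
Hence the limit is ln(5/27) + γ.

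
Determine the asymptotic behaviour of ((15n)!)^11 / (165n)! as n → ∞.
((15n)!)^11/(165n)! ~ ((2π·15n)^(10/2) / sqrt(11)) · 11^(−11·15n)  →  0

Write N = 15n. Stirling: N! ~ sqrt(2π N)(N/e)^N and (11N)! ~ sqrt(2π·11N)·(11N/e)^(11N).
  (N!)^11/(11N)! ~ (2π N)^(11/2) (N/e)^(11N) / [sqrt(2π·11N) (11N/e)^(11N)]
     = (2π N)^(11/2) / sqrt(2π·11N) · (N/(11N))^(11N)
     = (2π N)^((11−1)/2) / sqrt(11) · 11^(−11N).
Since 11^11 > 1, the factor 11^(−11N) decays exponentially, so the ratio → 0. Substituting N = 15n gives the stated form.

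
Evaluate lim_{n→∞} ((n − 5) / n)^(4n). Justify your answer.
lim = e^(−20)

Rewrite as (1 − 5/n)^(4n). By the standard limit (1 + x/n)^n → e^x, we have (1 − 5/n)^n → e^(−5), and raising to the 4th power gives e^(−20).
More precisely, ln[(1 − 5/n)^(4n)] = 4n · ln(1 − 5/n) = 4n · (-5/n + O(1/n^2)) = -20 + O(1/n) → -20.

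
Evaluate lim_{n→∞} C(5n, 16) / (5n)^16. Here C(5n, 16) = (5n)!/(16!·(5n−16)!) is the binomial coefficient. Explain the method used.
lim = 1/16! = 1/20922789888000

With N = 5n → ∞: C(N, 16) / N^16 = [N(N−1)…(N−15)] / (16! · N^16) = (1/16!) · 1 · (1 − 1/(5n)) · … · (1 − 15/(5n)). Each factor → 1 as N → ∞, so the limit is 1/16! = 1/20922789888000.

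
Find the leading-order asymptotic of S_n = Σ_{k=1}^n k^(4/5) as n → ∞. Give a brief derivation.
S_n ~ (5/9) · n^(9/5)

Integral comparison: Σ_{k=1}^n k^(4/5) = ∫_0^n x^(4/5) dx + O(n^(4/5)). The integral is n^(1 + 4/5) / (1 + 4/5) = n^((4+5)/5) / ((4+5)/5) = (5/9) · n^(9/5).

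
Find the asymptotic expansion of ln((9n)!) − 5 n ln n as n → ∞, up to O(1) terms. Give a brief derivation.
ln((9n)!) − 5 n ln n = 4 n ln n + 9(ln 9 − 1) n + (1/2) ln(2π·9n) + O(1/n)

Stirling: ln((9n)!) = 9n ln(9n) − 9n + (1/2) ln(2π·9n) + O(1/n).
Expand 9n ln(9n) = 9n (ln n + ln 9) = 9n ln n + 9n ln 9.
Subtract 5n ln n: leading term is (9 − 5) n ln n = 4 n ln n. The next term is 9n ln 9 − 9n = 9(ln 9 − 1) n. Then the (1/2) ln(2π·9n) correction.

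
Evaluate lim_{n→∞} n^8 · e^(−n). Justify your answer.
lim = 0

Exponentials with base > 1 dominate every fixed polynomial: for any fixed c, n^c / e^n → 0 as n → ∞ (e.g. by the ratio test, or since e^n grows faster than any power of n). Hence n^8 · e^(−n) = n^8 / e^n → 0.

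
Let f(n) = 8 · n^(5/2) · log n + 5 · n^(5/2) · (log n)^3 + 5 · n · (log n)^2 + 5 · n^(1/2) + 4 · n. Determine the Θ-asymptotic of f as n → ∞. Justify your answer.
f(n) ∈ Θ(n^(5/2) · (log n)^3)

Compare the terms by growth order. For large n, n^a · (log n)^b dominates n^a' · (log n)^b' iff a > a', or (a = a' and b > b'). Ranking the 5 terms shows the dominant one is 5 · n^(5/2) · (log n)^3. Hence f(n) ∈ Θ(n^(5/2) · (log n)^3).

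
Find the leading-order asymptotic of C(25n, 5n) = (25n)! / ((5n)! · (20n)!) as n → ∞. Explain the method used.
C(25n, 5n) ~ (3125/256)^(5n) · sqrt(5/(8π·5n))

Write N = 5n. Apply Stirling to each factorial:
  (5N)! ~ sqrt(2π·5N) · (5N/e)^(5N),
  N! ~ sqrt(2π N) · (N/e)^N,
  (4N)! ~ sqrt(2π·4N) · (4N/e)^(4N).
The exponential factors combine to (5N)^(5N) / (N^N · (4N)^(4N)) = 5^(5N)/4^(4N) = (5^5/4^4)^N = (3125/256)^N.
The square-root prefactors combine to sqrt(2π·5N) / (sqrt(2π N)·sqrt(2π·4N)) = sqrt(5 / (2π·4·N)) = sqrt(5/(8π·5n)).
Substituting N = 5n: C(25n, 5n) ~ (3125/256)^(5n) · sqrt(5/(8π·5n)).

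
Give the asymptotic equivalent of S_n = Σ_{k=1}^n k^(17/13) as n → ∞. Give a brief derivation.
S_n ~ (13/30) · n^(30/13)

Integral comparison: Σ_{k=1}^n k^(17/13) = ∫_0^n x^(17/13) dx + O(n^(17/13)). The integral is n^(1 + 17/13) / (1 + 17/13) = n^((17+13)/13) / ((17+13)/13) = (13/30) · n^(30/13).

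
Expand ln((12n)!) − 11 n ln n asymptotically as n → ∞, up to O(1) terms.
ln((12n)!) − 11 n ln n = n ln n + 12(ln 12 − 1) n + (1/2) ln(2π·12n) + O(1/n)

Stirling: ln((12n)!) = 12n ln(12n) − 12n + (1/2) ln(2π·12n) + O(1/n).
Expand 12n ln(12n) = 12n (ln n + ln 12) = 12n ln n + 12n ln 12.
Subtract 11n ln n: leading term is (12 − 11) n ln n = n ln n. The next term is 12n ln 12 − 12n = 12(ln 12 − 1) n. Then the (1/2) ln(2π·12n) correction.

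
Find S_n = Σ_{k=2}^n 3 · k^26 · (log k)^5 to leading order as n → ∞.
S_n ~ n^27 · (log n)^5 / 9

By integral comparison, S_n = ∫_1^n 3 · x^26 · (log x)^5 dx + O(n^26 · (log n)^5). For the integral, the leading term of ∫_1^n x^26 (log x)^5 dx is n^27/27 · (log n)^5 (by repeated integration by parts; each step lowers the log-exponent and produces a relatively O(1/log n) correction). Hence S_n ~ n^27 · (log n)^5 / 9.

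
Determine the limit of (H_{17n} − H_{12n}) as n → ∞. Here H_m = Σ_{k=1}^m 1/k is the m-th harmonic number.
lim = ln(17/12)

Euler-Maclaurin gives H_m = ln m + γ + 1/(2m) + O(1/m^2). The γ and O(1/m) terms cancel in the difference:
  H_{17n} − H_{12n} = ln(17n) − ln(12n) + O(1/n) = ln(17/12) + O(1/n).
Hence the limit is ln(17/12).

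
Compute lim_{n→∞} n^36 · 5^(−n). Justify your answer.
lim = 0

Exponentials with base > 1 dominate every fixed polynomial: for any fixed c, n^c / 5^n → 0 as n → ∞ (e.g. by the ratio test, or by writing 5^n = e^(n ln 5) and noting e^(n ln 5) / n^c → ∞). Hence n^36 · 5^(−n) = n^36 / 5^n → 0.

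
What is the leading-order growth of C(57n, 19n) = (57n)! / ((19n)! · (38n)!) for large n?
C(57n, 19n) ~ (27/4)^(19n) · sqrt(3/(4π·19n))

Write N = 19n. Apply Stirling to each factorial:
  (3N)! ~ sqrt(2π·3N) · (3N/e)^(3N),
  N! ~ sqrt(2π N) · (N/e)^N,
  (2N)! ~ sqrt(2π·2N) · (2N/e)^(2N).
The exponential factors combine to (3N)^(3N) / (N^N · (2N)^(2N)) = 3^(3N)/2^(2N) = (3^3/2^2)^N = (27/4)^N.
The square-root prefactors combine to sqrt(2π·3N) / (sqrt(2π N)·sqrt(2π·2N)) = sqrt(3 / (2π·2·N)) = sqrt(3/(4π·19n)).
Substituting N = 19n: C(57n, 19n) ~ (27/4)^(19n) · sqrt(3/(4π·19n)).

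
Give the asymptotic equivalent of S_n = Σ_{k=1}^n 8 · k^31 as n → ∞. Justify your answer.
S_n ~ n^32 / 4

By integral comparison (Euler-Maclaurin), Σ_{k=1}^n 8 · k^31 = 8 · ∫_0^n x^31 dx + O(n^31) = 8 · n^32/32 = n^32 / 4 + O(n^31). (Equivalently, Faulhaber's formula gives the same leading term.)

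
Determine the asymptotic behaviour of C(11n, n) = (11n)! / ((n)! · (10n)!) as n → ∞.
C(11n, n) ~ (285311670611/10000000000)^(n) · sqrt(11/(20π·n))

Write N = n. Apply Stirling to each factorial:
  (11N)! ~ sqrt(2π·11N) · (11N/e)^(11N),
  N! ~ sqrt(2π N) · (N/e)^N,
  (10N)! ~ sqrt(2π·10N) · (10N/e)^(10N).
The exponential factors combine to (11N)^(11N) / (N^N · (10N)^(10N)) = 11^(11N)/10^(10N) = (11^11/10^10)^N = (285311670611/10000000000)^N.
The square-root prefactors combine to sqrt(2π·11N) / (sqrt(2π N)·sqrt(2π·10N)) = sqrt(11 / (2π·10·N)) = sqrt(11/(20π·n)).
Substituting N = n: C(11n, n) ~ (285311670611/10000000000)^(n) · sqrt(11/(20π·n)).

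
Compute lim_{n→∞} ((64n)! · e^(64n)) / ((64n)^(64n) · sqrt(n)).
lim = sqrt(2π·64)

Stirling: (64n)! ~ sqrt(2π·64n) · (64n/e)^(64n). Hence
  (64n)! · e^(64n) / (64n)^(64n) ~ sqrt(2π·64n).
Dividing by sqrt(n): sqrt(2π·64n) / sqrt(n) = sqrt(2π·64) · n^((1−1)/2), so the limit is sqrt(2π·64).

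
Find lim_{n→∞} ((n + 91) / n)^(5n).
lim = e^455

Rewrite as (1 + 91/n)^(5n). By the standard limit (1 + x/n)^n → e^x, we have (1 + 91/n)^n → e^91, and raising to the 5th power gives e^455.
More precisely, ln[(1 + 91/n)^(5n)] = 5n · ln(1 + 91/n) = 5n · (91/n + O(1/n^2)) = 455 + O(1/n) → 455.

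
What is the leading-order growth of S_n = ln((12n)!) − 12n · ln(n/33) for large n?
S_n ~ 12n · (ln 396 − 1) + O(ln n)

Stirling: ln((12n)!) = 12n ln(12n) − 12n + O(ln n).
  S_n = 12n ln(12n) − 12n − 12n ln(n/33) + O(ln n)
      = 12n ln(12n) − 12n ln n + 12n ln 33 − 12n + O(ln n)
      = 12n ln 12 + 12n ln 33 − 12n + O(ln n)
      = 12n (ln 396 − 1) + O(ln n).
Numerically ln(396) − 1 ≈ 4.9814.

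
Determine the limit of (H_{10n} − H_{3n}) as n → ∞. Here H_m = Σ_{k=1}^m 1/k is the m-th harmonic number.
lim = ln(10/3)

Euler-Maclaurin gives H_m = ln m + γ + 1/(2m) + O(1/m^2). The γ and O(1/m) terms cancel in the difference:
  H_{10n} − H_{3n} = ln(10n) − ln(3n) + O(1/n) = ln(10/3) + O(1/n).
Hence the limit is ln(10/3).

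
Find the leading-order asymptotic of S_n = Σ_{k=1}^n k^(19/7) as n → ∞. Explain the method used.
S_n ~ (7/26) · n^(26/7)

Integral comparison: Σ_{k=1}^n k^(19/7) = ∫_0^n x^(19/7) dx + O(n^(19/7)). The integral is n^(1 + 19/7) / (1 + 19/7) = n^((19+7)/7) / ((19+7)/7) = (7/26) · n^(26/7).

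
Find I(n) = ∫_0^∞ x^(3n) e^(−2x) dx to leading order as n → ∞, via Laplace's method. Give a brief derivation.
I(n) ~ (sqrt(2π·3n) / 2) · (3n/(2e))^(3n)

Write the integrand as exp(3n ln x − 2x) and set f(x) = 3n ln x − 2x. Then f'(x) = 3n/x − 2 = 0 at x* = 3n/2, and f''(x*) = −3n/x*^2 = −2^2/(3n). Laplace's method (interior maximum) gives
  I(n) ~ e^(f(x*)) · sqrt(2π / |f''(x*)|)
        = exp(3n ln(3n/2) − 3n) · sqrt(2π · 3n / 2^2)
        = (3n/2)^(3n) e^(−3n) · sqrt(2π·3n) / 2
        = (sqrt(2π·3n) / 2) · (3n/(2e))^(3n).
This matches Γ(3n+1)/2^(3n+1) with Stirling applied to Γ.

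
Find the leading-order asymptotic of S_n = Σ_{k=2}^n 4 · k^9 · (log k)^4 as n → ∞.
S_n ~ 2 · n^10 · (log n)^4 / 5

By integral comparison, S_n = ∫_1^n 4 · x^9 · (log x)^4 dx + O(n^9 · (log n)^4). For the integral, the leading term of ∫_1^n x^9 (log x)^4 dx is n^10/10 · (log n)^4 (by repeated integration by parts; each step lowers the log-exponent and produces a relatively O(1/log n) correction). Hence S_n ~ 2 · n^10 · (log n)^4 / 5.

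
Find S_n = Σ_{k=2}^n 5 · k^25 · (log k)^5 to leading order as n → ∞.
S_n ~ 5 · n^26 · (log n)^5 / 26

By integral comparison, S_n = ∫_1^n 5 · x^25 · (log x)^5 dx + O(n^25 · (log n)^5). For the integral, the leading term of ∫_1^n x^25 (log x)^5 dx is n^26/26 · (log n)^5 (by repeated integration by parts; each step lowers the log-exponent and produces a relatively O(1/log n) correction). Hence S_n ~ 5 · n^26 · (log n)^5 / 26.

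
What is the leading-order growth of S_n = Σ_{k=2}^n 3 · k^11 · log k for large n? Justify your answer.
S_n ~ n^12 log n / 4 − n^12 / 48

By integral comparison, S_n = ∫_1^n 3 · x^11 · log x dx + O(n^11 · log n). For the integral, ∫ x^11 log x dx = n^12 log n / 12 − n^12/144 (integration by parts). Hence S_n ~ n^12 log n / 4 − n^12 / 48.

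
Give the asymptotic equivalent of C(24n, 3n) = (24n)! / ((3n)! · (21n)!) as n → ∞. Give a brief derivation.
C(24n, 3n) ~ (16777216/823543)^(3n) · sqrt(4/(7π·3n))

Write N = 3n. Apply Stirling to each factorial:
  (8N)! ~ sqrt(2π·8N) · (8N/e)^(8N),
  N! ~ sqrt(2π N) · (N/e)^N,
  (7N)! ~ sqrt(2π·7N) · (7N/e)^(7N).
The exponential factors combine to (8N)^(8N) / (N^N · (7N)^(7N)) = 8^(8N)/7^(7N) = (8^8/7^7)^N = (16777216/823543)^N.
The square-root prefactors combine to sqrt(2π·8N) / (sqrt(2π N)·sqrt(2π·7N)) = sqrt(8 / (2π·7·N)) = sqrt(4/(7π·3n)).
Substituting N = 3n: C(24n, 3n) ~ (16777216/823543)^(3n) · sqrt(4/(7π·3n)).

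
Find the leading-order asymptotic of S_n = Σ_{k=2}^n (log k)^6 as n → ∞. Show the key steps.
S_n ~ n · (log n)^6

By integral comparison, S_n = ∫_1^n (log x)^6 dx + O((log n)^6). For the integral, the leading term of ∫_1^n (log x)^6 dx is n · (log n)^6 (by repeated integration by parts; each step lowers the log-exponent and produces a relatively O(1/log n) correction). Hence S_n ~ n · (log n)^6.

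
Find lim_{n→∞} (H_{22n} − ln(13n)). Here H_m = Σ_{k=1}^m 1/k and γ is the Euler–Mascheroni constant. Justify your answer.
lim = ln(22/13) + γ

By Euler-Maclaurin, H_m = ln m + γ + O(1/m). So
  H_{22n} − ln(13n) = ln(22n) + γ − ln(13n) + O(1/n)
                       = ln(22/13) + γ + O(1/n).
Hence the limit is ln(22/13) + γ.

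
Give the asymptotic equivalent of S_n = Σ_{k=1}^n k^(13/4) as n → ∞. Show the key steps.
S_n ~ (4/17) · n^(17/4)

Integral comparison: Σ_{k=1}^n k^(13/4) = ∫_0^n x^(13/4) dx + O(n^(13/4)). The integral is n^(1 + 13/4) / (1 + 13/4) = n^((13+4)/4) / ((13+4)/4) = (4/17) · n^(17/4).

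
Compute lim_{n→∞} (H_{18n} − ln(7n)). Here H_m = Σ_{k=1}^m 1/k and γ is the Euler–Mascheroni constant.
lim = ln(18/7) + γ

By Euler-Maclaurin, H_m = ln m + γ + O(1/m). So
  H_{18n} − ln(7n) = ln(18n) + γ − ln(7n) + O(1/n)
                       = ln(18/7) + γ + O(1/n).
Hence the limit is ln(18/7) + γ.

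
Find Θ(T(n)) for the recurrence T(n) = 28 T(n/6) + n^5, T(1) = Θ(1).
T(n) = Θ(n^5)

log_6 28 ≈ 1.860. f(n) = n^5 dominates n^(log_6 28) since 5 > 1.860, and the regularity condition a·f(n/b) = 28·(n/6)^5 = (28/7776)·n^5 ≤ c·f(n) holds with c = 28/7776 ≈ 0.0036 < 1. So this is Case 3: T(n) = Θ(f(n)) = Θ(n^5).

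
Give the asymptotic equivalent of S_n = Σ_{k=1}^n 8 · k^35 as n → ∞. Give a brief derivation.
S_n ~ 2 · n^36 / 9

By integral comparison (Euler-Maclaurin), Σ_{k=1}^n 8 · k^35 = 8 · ∫_0^n x^35 dx + O(n^35) = 8 · n^36/36 = 2 · n^36 / 9 + O(n^35). (Equivalently, Faulhaber's formula gives the same leading term.)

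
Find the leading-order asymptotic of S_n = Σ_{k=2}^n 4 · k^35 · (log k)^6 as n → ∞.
S_n ~ n^36 · (log n)^6 / 9

By integral comparison, S_n = ∫_1^n 4 · x^35 · (log x)^6 dx + O(n^35 · (log n)^6). For the integral, the leading term of ∫_1^n x^35 (log x)^6 dx is n^36/36 · (log n)^6 (by repeated integration by parts; each step lowers the log-exponent and produces a relatively O(1/log n) correction). Hence S_n ~ n^36 · (log n)^6 / 9.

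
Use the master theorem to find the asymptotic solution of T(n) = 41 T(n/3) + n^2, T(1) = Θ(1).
T(n) = Θ(n^(log_3 41))

Master theorem: compare f(n) = n^2 to n^(log_3 41) where log_3 41 ≈ 3.380. Since 2 < log_3 41, we have f(n) = O(n^(log_3 41 − ε)) for some ε > 0 — Case 1. Hence T(n) = Θ(n^(log_3 41)).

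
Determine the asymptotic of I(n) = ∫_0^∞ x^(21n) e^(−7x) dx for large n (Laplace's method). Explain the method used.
I(n) ~ (sqrt(2π·21n) / 7) · (21n/(7e))^(21n)

Write the integrand as exp(21n ln x − 7x) and set f(x) = 21n ln x − 7x. Then f'(x) = 21n/x − 7 = 0 at x* = 21n/7, and f''(x*) = −21n/x*^2 = −7^2/(21n). Laplace's method (interior maximum) gives
  I(n) ~ e^(f(x*)) · sqrt(2π / |f''(x*)|)
        = exp(21n ln(21n/7) − 21n) · sqrt(2π · 21n / 7^2)
        = (21n/7)^(21n) e^(−21n) · sqrt(2π·21n) / 7
        = (sqrt(2π·21n) / 7) · (21n/(7e))^(21n).
This matches Γ(21n+1)/7^(21n+1) with Stirling applied to Γ.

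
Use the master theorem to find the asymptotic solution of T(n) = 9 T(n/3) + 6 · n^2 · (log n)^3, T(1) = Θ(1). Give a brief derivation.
T(n) = Θ(n^2 · (log n)^4)

Here log_3 9 = 2 and f(n) = 6 · n^2 · (log n)^3 = Θ(n^(log_3 9) · (log n)^3). This is the extended Case 2 of the master theorem (f matches the critical exponent up to log factors), giving T(n) = Θ(n^(log_3 9) · (log n)^(3+1)) = Θ(n^2 · (log n)^4).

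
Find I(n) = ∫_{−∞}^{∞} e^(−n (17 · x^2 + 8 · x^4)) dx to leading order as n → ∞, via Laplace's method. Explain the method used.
I(n) ~ sqrt(π/(17n))

φ(x) = 17 · x^2 + 8 · x^4 has its unique global minimum at x* = 0 (since φ'(x) = 34x + 32x^3 = 0 only at x = 0 for real x with both coefficients positive, and φ → ∞ as |x| → ∞). At x* = 0, φ(0) = 0 and φ''(0) = 34. Laplace's method then gives
  I(n) ~ sqrt(2π / (n · φ''(0))) · e^(−n φ(0)) = sqrt(2π / (34n)) = sqrt(π/(17n)).
The 8 · x^4 term contributes only at subleading order (an O(1/n) relative correction).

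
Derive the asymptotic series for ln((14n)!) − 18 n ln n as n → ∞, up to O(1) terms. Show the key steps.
ln((14n)!) − 18 n ln n = −4 n ln n + 14(ln 14 − 1) n + (1/2) ln(2π·14n) + O(1/n)

Stirling: ln((14n)!) = 14n ln(14n) − 14n + (1/2) ln(2π·14n) + O(1/n).
Expand 14n ln(14n) = 14n (ln n + ln 14) = 14n ln n + 14n ln 14.
Subtract 18n ln n: leading term is (14 − 18) n ln n = −4 n ln n. The next term is 14n ln 14 − 14n = 14(ln 14 − 1) n. Then the (1/2) ln(2π·14n) correction.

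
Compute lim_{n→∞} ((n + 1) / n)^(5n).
lim = e^5

Rewrite as (1 + 1/n)^(5n). By the standard limit (1 + x/n)^n → e^x, we have (1 + 1/n)^n → e^1, and raising to the 5th power gives e^5.
More precisely, ln[(1 + 1/n)^(5n)] = 5n · ln(1 + 1/n) = 5n · (1/n + O(1/n^2)) = 5 + O(1/n) → 5.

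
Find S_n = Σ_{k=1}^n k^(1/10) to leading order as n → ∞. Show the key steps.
S_n ~ (10/11) · n^(11/10)

Integral comparison: Σ_{k=1}^n k^(1/10) = ∫_0^n x^(1/10) dx + O(n^(1/10)). The integral is n^(1 + 1/10) / (1 + 1/10) = n^((1+10)/10) / ((1+10)/10) = (10/11) · n^(11/10).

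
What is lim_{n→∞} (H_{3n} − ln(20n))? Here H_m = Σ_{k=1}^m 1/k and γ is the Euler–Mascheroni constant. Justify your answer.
lim = ln(3/20) + γ

By Euler-Maclaurin, H_m = ln m + γ + O(1/m). So
  H_{3n} − ln(20n) = ln(3n) + γ − ln(20n) + O(1/n)
                       = ln(3/20) + γ + O(1/n).
Hence the limit is ln(3/20) + γ.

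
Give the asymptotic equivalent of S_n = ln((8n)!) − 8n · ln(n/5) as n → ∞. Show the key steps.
S_n ~ 8n · (ln 40 − 1) + O(ln n)

Stirling: ln((8n)!) = 8n ln(8n) − 8n + O(ln n).
  S_n = 8n ln(8n) − 8n − 8n ln(n/5) + O(ln n)
      = 8n ln(8n) − 8n ln n + 8n ln 5 − 8n + O(ln n)
      = 8n ln 8 + 8n ln 5 − 8n + O(ln n)
      = 8n (ln 40 − 1) + O(ln n).
Numerically ln(40) − 1 ≈ 2.6889.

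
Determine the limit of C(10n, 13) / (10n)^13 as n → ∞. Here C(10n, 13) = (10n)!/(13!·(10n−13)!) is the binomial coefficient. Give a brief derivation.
lim = 1/13! = 1/6227020800

With N = 10n → ∞: C(N, 13) / N^13 = [N(N−1)…(N−12)] / (13! · N^13) = (1/13!) · 1 · (1 − 1/(10n)) · … · (1 − 12/(10n)). Each factor → 1 as N → ∞, so the limit is 1/13! = 1/6227020800.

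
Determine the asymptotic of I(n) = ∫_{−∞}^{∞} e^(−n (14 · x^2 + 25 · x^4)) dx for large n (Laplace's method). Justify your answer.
I(n) ~ sqrt(π/(14n))

φ(x) = 14 · x^2 + 25 · x^4 has its unique global minimum at x* = 0 (since φ'(x) = 28x + 100x^3 = 0 only at x = 0 for real x with both coefficients positive, and φ → ∞ as |x| → ∞). At x* = 0, φ(0) = 0 and φ''(0) = 28. Laplace's method then gives
  I(n) ~ sqrt(2π / (n · φ''(0))) · e^(−n φ(0)) = sqrt(2π / (28n)) = sqrt(π/(14n)).
The 25 · x^4 term contributes only at subleading order (an O(1/n) relative correction).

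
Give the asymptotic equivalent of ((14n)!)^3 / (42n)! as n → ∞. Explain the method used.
((14n)!)^3/(42n)! ~ ((2π·14n)^(2/2) / sqrt(3)) · 3^(−3·14n)  →  0

Write N = 14n. Stirling: N! ~ sqrt(2π N)(N/e)^N and (3N)! ~ sqrt(2π·3N)·(3N/e)^(3N).
  (N!)^3/(3N)! ~ (2π N)^(3/2) (N/e)^(3N) / [sqrt(2π·3N) (3N/e)^(3N)]
     = (2π N)^(3/2) / sqrt(2π·3N) · (N/(3N))^(3N)
     = (2π N)^((3−1)/2) / sqrt(3) · 3^(−3N).
Since 3^3 > 1, the factor 3^(−3N) decays exponentially, so the ratio → 0. Substituting N = 14n gives the stated form.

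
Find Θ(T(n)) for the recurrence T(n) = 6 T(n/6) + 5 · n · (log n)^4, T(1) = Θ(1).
T(n) = Θ(n · (log n)^5)

Here log_6 6 = 1 and f(n) = 5 · n · (log n)^4 = Θ(n^(log_6 6) · (log n)^4). This is the extended Case 2 of the master theorem (f matches the critical exponent up to log factors), giving T(n) = Θ(n^(log_6 6) · (log n)^(4+1)) = Θ(n · (log n)^5).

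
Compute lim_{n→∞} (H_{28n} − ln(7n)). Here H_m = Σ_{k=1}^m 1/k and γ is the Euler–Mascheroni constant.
lim = ln 4 + γ

By Euler-Maclaurin, H_m = ln m + γ + O(1/m). So
  H_{28n} − ln(7n) = ln(28n) + γ − ln(7n) + O(1/n)
                       = ln(28/7) + γ + O(1/n).
Hence the limit is ln(28/7) + γ (= ln 4).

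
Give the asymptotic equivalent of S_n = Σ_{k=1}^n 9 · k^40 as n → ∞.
S_n ~ 9 · n^41 / 41

By integral comparison (Euler-Maclaurin), Σ_{k=1}^n 9 · k^40 = 9 · ∫_0^n x^40 dx + O(n^40) = 9 · n^41/41 + O(n^40). (Equivalently, Faulhaber's formula gives the same leading term.)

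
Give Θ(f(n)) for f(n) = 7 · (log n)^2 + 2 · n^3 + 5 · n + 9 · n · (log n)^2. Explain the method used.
f(n) ∈ Θ(n^3)

Compare the terms by growth order. For large n, n^a · (log n)^b dominates n^a' · (log n)^b' iff a > a', or (a = a' and b > b'). Ranking the 4 terms shows the dominant one is 2 · n^3. Hence f(n) ∈ Θ(n^3).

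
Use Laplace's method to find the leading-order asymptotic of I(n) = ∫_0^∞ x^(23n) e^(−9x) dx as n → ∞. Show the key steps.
I(n) ~ (sqrt(2π·23n) / 9) · (23n/(9e))^(23n)

Write the integrand as exp(23n ln x − 9x) and set f(x) = 23n ln x − 9x. Then f'(x) = 23n/x − 9 = 0 at x* = 23n/9, and f''(x*) = −23n/x*^2 = −9^2/(23n). Laplace's method (interior maximum) gives
  I(n) ~ e^(f(x*)) · sqrt(2π / |f''(x*)|)
        = exp(23n ln(23n/9) − 23n) · sqrt(2π · 23n / 9^2)
        = (23n/9)^(23n) e^(−23n) · sqrt(2π·23n) / 9
        = (sqrt(2π·23n) / 9) · (23n/(9e))^(23n).
This matches Γ(23n+1)/9^(23n+1) with Stirling applied to Γ.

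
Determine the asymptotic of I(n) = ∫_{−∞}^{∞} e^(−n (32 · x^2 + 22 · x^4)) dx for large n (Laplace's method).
I(n) ~ sqrt(π/(32n))

φ(x) = 32 · x^2 + 22 · x^4 has its unique global minimum at x* = 0 (since φ'(x) = 64x + 88x^3 = 0 only at x = 0 for real x with both coefficients positive, and φ → ∞ as |x| → ∞). At x* = 0, φ(0) = 0 and φ''(0) = 64. Laplace's method then gives
  I(n) ~ sqrt(2π / (n · φ''(0))) · e^(−n φ(0)) = sqrt(2π / (64n)) = sqrt(π/(32n)).
The 22 · x^4 term contributes only at subleading order (an O(1/n) relative correction).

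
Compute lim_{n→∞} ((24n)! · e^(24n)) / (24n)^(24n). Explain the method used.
lim = ∞

Stirling: (24n)! ~ sqrt(2π·24n) · (24n/e)^(24n). Hence
  (24n)! · e^(24n) / (24n)^(24n) ~ sqrt(2π·24n) = sqrt(2π·24) · sqrt(n) → ∞.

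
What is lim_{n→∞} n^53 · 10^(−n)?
lim = 0

Exponentials with base > 1 dominate every fixed polynomial: for any fixed c, n^c / 10^n → 0 as n → ∞ (e.g. by the ratio test, or by writing 10^n = e^(n ln 10) and noting e^(n ln 10) / n^c → ∞). Hence n^53 · 10^(−n) = n^53 / 10^n → 0.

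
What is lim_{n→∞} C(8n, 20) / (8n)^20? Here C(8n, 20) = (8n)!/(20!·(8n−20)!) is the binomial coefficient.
lim = 1/20! = 1/2432902008176640000

With N = 8n → ∞: C(N, 20) / N^20 = [N(N−1)…(N−19)] / (20! · N^20) = (1/20!) · 1 · (1 − 1/(8n)) · … · (1 − 19/(8n)). Each factor → 1 as N → ∞, so the limit is 1/20! = 1/2432902008176640000.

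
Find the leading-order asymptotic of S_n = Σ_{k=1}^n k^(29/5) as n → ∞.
S_n ~ (5/34) · n^(34/5)

Integral comparison: Σ_{k=1}^n k^(29/5) = ∫_0^n x^(29/5) dx + O(n^(29/5)). The integral is n^(1 + 29/5) / (1 + 29/5) = n^((29+5)/5) / ((29+5)/5) = (5/34) · n^(34/5).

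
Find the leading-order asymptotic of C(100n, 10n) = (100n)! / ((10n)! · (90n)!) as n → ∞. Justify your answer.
C(100n, 10n) ~ (10000000000/387420489)^(10n) · sqrt(5/(9π·10n))

Write N = 10n. Apply Stirling to each factorial:
  (10N)! ~ sqrt(2π·10N) · (10N/e)^(10N),
  N! ~ sqrt(2π N) · (N/e)^N,
  (9N)! ~ sqrt(2π·9N) · (9N/e)^(9N).
The exponential factors combine to (10N)^(10N) / (N^N · (9N)^(9N)) = 10^(10N)/9^(9N) = (10^10/9^9)^N = (10000000000/387420489)^N.
The square-root prefactors combine to sqrt(2π·10N) / (sqrt(2π N)·sqrt(2π·9N)) = sqrt(10 / (2π·9·N)) = sqrt(5/(9π·10n)).
Substituting N = 10n: C(100n, 10n) ~ (10000000000/387420489)^(10n) · sqrt(5/(9π·10n)).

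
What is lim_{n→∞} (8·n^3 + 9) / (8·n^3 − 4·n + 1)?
lim = 8/8 = 1

For large n the leading n^3 terms dominate both numerator and denominator. Dividing top and bottom by n^3, every other term tends to 0, leaving 8/8 = 1.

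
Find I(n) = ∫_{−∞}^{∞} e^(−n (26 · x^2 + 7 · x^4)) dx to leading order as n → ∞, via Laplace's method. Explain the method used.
I(n) ~ sqrt(π/(26n))

φ(x) = 26 · x^2 + 7 · x^4 has its unique global minimum at x* = 0 (since φ'(x) = 52x + 28x^3 = 0 only at x = 0 for real x with both coefficients positive, and φ → ∞ as |x| → ∞). At x* = 0, φ(0) = 0 and φ''(0) = 52. Laplace's method then gives
  I(n) ~ sqrt(2π / (n · φ''(0))) · e^(−n φ(0)) = sqrt(2π / (52n)) = sqrt(π/(26n)).
The 7 · x^4 term contributes only at subleading order (an O(1/n) relative correction).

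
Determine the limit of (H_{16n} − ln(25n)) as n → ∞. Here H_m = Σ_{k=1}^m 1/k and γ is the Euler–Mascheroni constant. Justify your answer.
lim = ln(16/25) + γ

By Euler-Maclaurin, H_m = ln m + γ + O(1/m). So
  H_{16n} − ln(25n) = ln(16n) + γ − ln(25n) + O(1/n)
                       = ln(16/25) + γ + O(1/n).
Hence the limit is ln(16/25) + γ.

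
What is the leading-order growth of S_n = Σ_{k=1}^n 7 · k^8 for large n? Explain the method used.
S_n ~ 7 · n^9 / 9

By integral comparison (Euler-Maclaurin), Σ_{k=1}^n 7 · k^8 = 7 · ∫_0^n x^8 dx + O(n^8) = 7 · n^9/9 + O(n^8). (Equivalently, Faulhaber's formula gives the same leading term.)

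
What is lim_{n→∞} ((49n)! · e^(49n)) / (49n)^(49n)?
lim = ∞

Stirling: (49n)! ~ sqrt(2π·49n) · (49n/e)^(49n). Hence
  (49n)! · e^(49n) / (49n)^(49n) ~ sqrt(2π·49n) = sqrt(2π·49) · sqrt(n) → ∞.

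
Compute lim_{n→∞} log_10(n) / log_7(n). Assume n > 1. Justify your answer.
lim = ln(7) / ln(10) = log_10(7)

Change of base: log_10(n) = ln n / ln 10 and log_7(n) = ln n / ln 7. The ratio is (ln n / ln 10) · (ln 7 / ln n) = ln 7 / ln 10, a constant independent of n. So the limit is ln 7 / ln 10 = log_10(7).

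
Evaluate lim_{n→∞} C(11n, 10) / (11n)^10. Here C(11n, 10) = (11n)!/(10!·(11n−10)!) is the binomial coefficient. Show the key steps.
lim = 1/10! = 1/3628800

With N = 11n → ∞: C(N, 10) / N^10 = [N(N−1)…(N−9)] / (10! · N^10) = (1/10!) · 1 · (1 − 1/(11n)) · … · (1 − 9/(11n)). Each factor → 1 as N → ∞, so the limit is 1/10! = 1/3628800.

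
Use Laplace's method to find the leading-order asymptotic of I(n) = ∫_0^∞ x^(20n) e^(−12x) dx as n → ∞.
I(n) ~ (sqrt(2π·20n) / 12) · (20n/(12e))^(20n)

Write the integrand as exp(20n ln x − 12x) and set f(x) = 20n ln x − 12x. Then f'(x) = 20n/x − 12 = 0 at x* = 20n/12, and f''(x*) = −20n/x*^2 = −12^2/(20n). Laplace's method (interior maximum) gives
  I(n) ~ e^(f(x*)) · sqrt(2π / |f''(x*)|)
        = exp(20n ln(20n/12) − 20n) · sqrt(2π · 20n / 12^2)
        = (20n/12)^(20n) e^(−20n) · sqrt(2π·20n) / 12
        = (sqrt(2π·20n) / 12) · (20n/(12e))^(20n).
This matches Γ(20n+1)/12^(20n+1) with Stirling applied to Γ.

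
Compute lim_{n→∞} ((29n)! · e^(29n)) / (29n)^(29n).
lim = ∞

Stirling: (29n)! ~ sqrt(2π·29n) · (29n/e)^(29n). Hence
  (29n)! · e^(29n) / (29n)^(29n) ~ sqrt(2π·29n) = sqrt(2π·29) · sqrt(n) → ∞.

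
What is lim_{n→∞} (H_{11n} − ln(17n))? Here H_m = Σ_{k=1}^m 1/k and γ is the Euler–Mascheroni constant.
lim = ln(11/17) + γ

By Euler-Maclaurin, H_m = ln m + γ + O(1/m). So
  H_{11n} − ln(17n) = ln(11n) + γ − ln(17n) + O(1/n)
                       = ln(11/17) + γ + O(1/n).
Hence the limit is ln(11/17) + γ.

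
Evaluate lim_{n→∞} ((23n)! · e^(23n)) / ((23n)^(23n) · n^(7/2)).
lim = 0

Stirling: (23n)! ~ sqrt(2π·23n) · (23n/e)^(23n). Hence
  (23n)! · e^(23n) / (23n)^(23n) ~ sqrt(2π·23n).
Dividing by n^(7/2): sqrt(2π·23n) / n^(7/2) = sqrt(2π·23) · n^((1−7)/2), so the expression behaves like sqrt(2π·23) · n^((1−7)/2) → 0.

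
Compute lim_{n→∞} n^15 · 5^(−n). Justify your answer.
lim = 0

Exponentials with base > 1 dominate every fixed polynomial: for any fixed c, n^c / 5^n → 0 as n → ∞ (e.g. by the ratio test, or by writing 5^n = e^(n ln 5) and noting e^(n ln 5) / n^c → ∞). Hence n^15 · 5^(−n) = n^15 / 5^n → 0.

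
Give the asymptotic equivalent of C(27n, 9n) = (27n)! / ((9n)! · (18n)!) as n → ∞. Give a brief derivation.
C(27n, 9n) ~ (27/4)^(9n) · sqrt(3/(4π·9n))

Write N = 9n. Apply Stirling to each factorial:
  (3N)! ~ sqrt(2π·3N) · (3N/e)^(3N),
  N! ~ sqrt(2π N) · (N/e)^N,
  (2N)! ~ sqrt(2π·2N) · (2N/e)^(2N).
The exponential factors combine to (3N)^(3N) / (N^N · (2N)^(2N)) = 3^(3N)/2^(2N) = (3^3/2^2)^N = (27/4)^N.
The square-root prefactors combine to sqrt(2π·3N) / (sqrt(2π N)·sqrt(2π·2N)) = sqrt(3 / (2π·2·N)) = sqrt(3/(4π·9n)).
Substituting N = 9n: C(27n, 9n) ~ (27/4)^(9n) · sqrt(3/(4π·9n)).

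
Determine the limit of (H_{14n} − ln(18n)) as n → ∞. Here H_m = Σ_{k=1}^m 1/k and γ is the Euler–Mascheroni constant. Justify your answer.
lim = ln(7/9) + γ

By Euler-Maclaurin, H_m = ln m + γ + O(1/m). So
  H_{14n} − ln(18n) = ln(14n) + γ − ln(18n) + O(1/n)
                       = ln(14/18) + γ + O(1/n).
Hence the limit is ln(14/18) + γ (= ln(7/9)).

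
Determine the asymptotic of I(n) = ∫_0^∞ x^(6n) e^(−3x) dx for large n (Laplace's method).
I(n) ~ (sqrt(2π·6n) / 3) · (6n/(3e))^(6n)

Write the integrand as exp(6n ln x − 3x) and set f(x) = 6n ln x − 3x. Then f'(x) = 6n/x − 3 = 0 at x* = 6n/3, and f''(x*) = −6n/x*^2 = −3^2/(6n). Laplace's method (interior maximum) gives
  I(n) ~ e^(f(x*)) · sqrt(2π / |f''(x*)|)
        = exp(6n ln(6n/3) − 6n) · sqrt(2π · 6n / 3^2)
        = (6n/3)^(6n) e^(−6n) · sqrt(2π·6n) / 3
        = (sqrt(2π·6n) / 3) · (6n/(3e))^(6n).
This matches Γ(6n+1)/3^(6n+1) with Stirling applied to Γ.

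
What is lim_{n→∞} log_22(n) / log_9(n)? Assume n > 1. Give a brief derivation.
lim = ln(9) / ln(22) = log_22(9)

Change of base: log_22(n) = ln n / ln 22 and log_9(n) = ln n / ln 9. The ratio is (ln n / ln 22) · (ln 9 / ln n) = ln 9 / ln 22, a constant independent of n. So the limit is ln 9 / ln 22 = log_22(9).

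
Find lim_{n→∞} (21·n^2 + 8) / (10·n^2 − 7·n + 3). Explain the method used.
lim = 21/10

For large n the leading n^2 terms dominate both numerator and denominator. Dividing top and bottom by n^2, every other term tends to 0, leaving 21/10.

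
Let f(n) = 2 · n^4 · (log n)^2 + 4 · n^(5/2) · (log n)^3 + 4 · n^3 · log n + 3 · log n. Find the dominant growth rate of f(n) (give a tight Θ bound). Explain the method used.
f(n) ∈ Θ(n^4 · (log n)^2)

Compare the terms by growth order. For large n, n^a · (log n)^b dominates n^a' · (log n)^b' iff a > a', or (a = a' and b > b'). Ranking the 4 terms shows the dominant one is 2 · n^4 · (log n)^2. Hence f(n) ∈ Θ(n^4 · (log n)^2).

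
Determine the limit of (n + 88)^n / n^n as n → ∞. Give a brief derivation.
lim = e^88

Rewrite as (1 + 88/n)^(n). By the standard limit (1 + x/n)^n → e^x, we have (1 + 88/n)^n → e^88, and raising to the 1st power gives e^88.
More precisely, ln[(1 + 88/n)^(n)] = n · ln(1 + 88/n) = n · (88/n + O(1/n^2)) = 88 + O(1/n) → 88.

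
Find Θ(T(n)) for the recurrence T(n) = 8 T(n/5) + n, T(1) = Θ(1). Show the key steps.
T(n) = Θ(n^(log_5 8))

Master theorem: compare f(n) = n to n^(log_5 8) where log_5 8 ≈ 1.292. Since 1 < log_5 8, we have f(n) = O(n^(log_5 8 − ε)) for some ε > 0 — Case 1. Hence T(n) = Θ(n^(log_5 8)).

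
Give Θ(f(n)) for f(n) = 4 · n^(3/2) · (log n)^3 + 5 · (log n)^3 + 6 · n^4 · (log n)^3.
f(n) ∈ Θ(n^4 · (log n)^3)

Compare the terms by growth order. For large n, n^a · (log n)^b dominates n^a' · (log n)^b' iff a > a', or (a = a' and b > b'). Ranking the 3 terms shows the dominant one is 6 · n^4 · (log n)^3. Hence f(n) ∈ Θ(n^4 · (log n)^3).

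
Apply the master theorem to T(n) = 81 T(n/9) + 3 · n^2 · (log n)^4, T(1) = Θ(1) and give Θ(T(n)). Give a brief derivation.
T(n) = Θ(n^2 · (log n)^5)

Here log_9 81 = 2 and f(n) = 3 · n^2 · (log n)^4 = Θ(n^(log_9 81) · (log n)^4). This is the extended Case 2 of the master theorem (f matches the critical exponent up to log factors), giving T(n) = Θ(n^(log_9 81) · (log n)^(4+1)) = Θ(n^2 · (log n)^5).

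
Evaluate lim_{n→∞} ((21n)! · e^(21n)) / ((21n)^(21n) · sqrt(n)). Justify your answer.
lim = sqrt(2π·21)

Stirling: (21n)! ~ sqrt(2π·21n) · (21n/e)^(21n). Hence
  (21n)! · e^(21n) / (21n)^(21n) ~ sqrt(2π·21n).
Dividing by sqrt(n): sqrt(2π·21n) / sqrt(n) = sqrt(2π·21) · n^((1−1)/2), so the limit is sqrt(2π·21).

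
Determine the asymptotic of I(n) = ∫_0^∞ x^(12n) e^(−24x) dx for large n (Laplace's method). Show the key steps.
I(n) ~ (sqrt(2π·12n) / 24) · (12n/(24e))^(12n)

Write the integrand as exp(12n ln x − 24x) and set f(x) = 12n ln x − 24x. Then f'(x) = 12n/x − 24 = 0 at x* = 12n/24, and f''(x*) = −12n/x*^2 = −24^2/(12n). Laplace's method (interior maximum) gives
  I(n) ~ e^(f(x*)) · sqrt(2π / |f''(x*)|)
        = exp(12n ln(12n/24) − 12n) · sqrt(2π · 12n / 24^2)
        = (12n/24)^(12n) e^(−12n) · sqrt(2π·12n) / 24
        = (sqrt(2π·12n) / 24) · (12n/(24e))^(12n).
This matches Γ(12n+1)/24^(12n+1) with Stirling applied to Γ.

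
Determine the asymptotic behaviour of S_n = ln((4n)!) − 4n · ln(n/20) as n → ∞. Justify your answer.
S_n ~ 4n · (ln 80 − 1) + O(ln n)

Stirling: ln((4n)!) = 4n ln(4n) − 4n + O(ln n).
  S_n = 4n ln(4n) − 4n − 4n ln(n/20) + O(ln n)
      = 4n ln(4n) − 4n ln n + 4n ln 20 − 4n + O(ln n)
      = 4n ln 4 + 4n ln 20 − 4n + O(ln n)
      = 4n (ln 80 − 1) + O(ln n).
Numerically ln(80) − 1 ≈ 3.3820.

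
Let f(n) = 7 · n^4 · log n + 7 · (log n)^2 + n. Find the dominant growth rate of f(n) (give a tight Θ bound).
f(n) ∈ Θ(n^4 · log n)

Compare the terms by growth order. For large n, n^a · (log n)^b dominates n^a' · (log n)^b' iff a > a', or (a = a' and b > b'). Ranking the 3 terms shows the dominant one is 7 · n^4 · log n. Hence f(n) ∈ Θ(n^4 · log n).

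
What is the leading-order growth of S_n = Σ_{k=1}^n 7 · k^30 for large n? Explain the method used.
S_n ~ 7 · n^31 / 31

By integral comparison (Euler-Maclaurin), Σ_{k=1}^n 7 · k^30 = 7 · ∫_0^n x^30 dx + O(n^30) = 7 · n^31/31 + O(n^30). (Equivalently, Faulhaber's formula gives the same leading term.)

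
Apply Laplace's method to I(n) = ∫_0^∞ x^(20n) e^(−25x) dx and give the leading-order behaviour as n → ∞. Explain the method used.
I(n) ~ (sqrt(2π·20n) / 25) · (20n/(25e))^(20n)

Write the integrand as exp(20n ln x − 25x) and set f(x) = 20n ln x − 25x. Then f'(x) = 20n/x − 25 = 0 at x* = 20n/25, and f''(x*) = −20n/x*^2 = −25^2/(20n). Laplace's method (interior maximum) gives
  I(n) ~ e^(f(x*)) · sqrt(2π / |f''(x*)|)
        = exp(20n ln(20n/25) − 20n) · sqrt(2π · 20n / 25^2)
        = (20n/25)^(20n) e^(−20n) · sqrt(2π·20n) / 25
        = (sqrt(2π·20n) / 25) · (20n/(25e))^(20n).
This matches Γ(20n+1)/25^(20n+1) with Stirling applied to Γ.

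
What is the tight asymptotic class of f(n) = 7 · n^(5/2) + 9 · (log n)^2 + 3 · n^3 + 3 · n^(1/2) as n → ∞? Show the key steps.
f(n) ∈ Θ(n^3)

Compare the terms by growth order. For large n, n^a · (log n)^b dominates n^a' · (log n)^b' iff a > a', or (a = a' and b > b'). Ranking the 4 terms shows the dominant one is 3 · n^3. Hence f(n) ∈ Θ(n^3).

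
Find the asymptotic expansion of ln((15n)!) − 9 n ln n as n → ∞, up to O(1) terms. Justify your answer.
ln((15n)!) − 9 n ln n = 6 n ln n + 15(ln 15 − 1) n + (1/2) ln(2π·15n) + O(1/n)

Stirling: ln((15n)!) = 15n ln(15n) − 15n + (1/2) ln(2π·15n) + O(1/n).
Expand 15n ln(15n) = 15n (ln n + ln 15) = 15n ln n + 15n ln 15.
Subtract 9n ln n: leading term is (15 − 9) n ln n = 6 n ln n. The next term is 15n ln 15 − 15n = 15(ln 15 − 1) n. Then the (1/2) ln(2π·15n) correction.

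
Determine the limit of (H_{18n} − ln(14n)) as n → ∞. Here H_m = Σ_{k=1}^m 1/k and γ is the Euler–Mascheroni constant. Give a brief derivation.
lim = ln(9/7) + γ

By Euler-Maclaurin, H_m = ln m + γ + O(1/m). So
  H_{18n} − ln(14n) = ln(18n) + γ − ln(14n) + O(1/n)
                       = ln(18/14) + γ + O(1/n).
Hence the limit is ln(18/14) + γ (= ln(9/7)).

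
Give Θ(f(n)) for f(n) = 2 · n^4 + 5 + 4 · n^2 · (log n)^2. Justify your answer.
f(n) ∈ Θ(n^4)

Compare the terms by growth order. For large n, n^a · (log n)^b dominates n^a' · (log n)^b' iff a > a', or (a = a' and b > b'). Ranking the 3 terms shows the dominant one is 2 · n^4. Hence f(n) ∈ Θ(n^4).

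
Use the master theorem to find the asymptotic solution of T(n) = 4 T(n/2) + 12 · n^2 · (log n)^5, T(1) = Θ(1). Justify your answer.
T(n) = Θ(n^2 · (log n)^6)

Here log_2 4 = 2 and f(n) = 12 · n^2 · (log n)^5 = Θ(n^(log_2 4) · (log n)^5). This is the extended Case 2 of the master theorem (f matches the critical exponent up to log factors), giving T(n) = Θ(n^(log_2 4) · (log n)^(5+1)) = Θ(n^2 · (log n)^6).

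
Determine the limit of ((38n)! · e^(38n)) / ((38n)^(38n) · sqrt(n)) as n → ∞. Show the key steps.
lim = sqrt(2π·38)

Stirling: (38n)! ~ sqrt(2π·38n) · (38n/e)^(38n). Hence
  (38n)! · e^(38n) / (38n)^(38n) ~ sqrt(2π·38n).
Dividing by sqrt(n): sqrt(2π·38n) / sqrt(n) = sqrt(2π·38) · n^((1−1)/2), so the limit is sqrt(2π·38).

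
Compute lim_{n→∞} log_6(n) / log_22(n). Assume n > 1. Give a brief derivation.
lim = ln(22) / ln(6) = log_6(22)

Change of base: log_6(n) = ln n / ln 6 and log_22(n) = ln n / ln 22. The ratio is (ln n / ln 6) · (ln 22 / ln n) = ln 22 / ln 6, a constant independent of n. So the limit is ln 22 / ln 6 = log_6(22).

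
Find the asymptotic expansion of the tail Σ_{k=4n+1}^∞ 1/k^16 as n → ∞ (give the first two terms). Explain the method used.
Σ_{k>4n} 1/k^16 = 1/(15 · (4n)^15) − 1/(2 · (4n)^16) + O(1/(4n)^17)

Compare to the integral: ∫_{4n}^∞ x^(−16) dx = [−x^(−15)/15]_{4n}^∞ = 1/((16−1)·(4n)^15). The Euler-Maclaurin correction adds −f(4n)/2 = −1/(2·(4n)^16). Euler-Maclaurin then gives
  Σ_{k>4n} 1/k^16 = ∫_{4n}^∞ dx/x^16 − 1/(2·(4n)^16) + O(1/(4n)^17).
(Equivalently this is ζ(16) − Σ_{k≤4n} 1/k^16.)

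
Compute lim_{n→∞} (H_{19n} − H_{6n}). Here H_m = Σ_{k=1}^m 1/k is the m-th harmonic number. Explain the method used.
lim = ln(19/6)

Euler-Maclaurin gives H_m = ln m + γ + 1/(2m) + O(1/m^2). The γ and O(1/m) terms cancel in the difference:
  H_{19n} − H_{6n} = ln(19n) − ln(6n) + O(1/n) = ln(19/6) + O(1/n).
Hence the limit is ln(19/6).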